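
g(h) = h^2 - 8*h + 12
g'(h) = 2*h - 8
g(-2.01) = 32.12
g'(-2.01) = -12.02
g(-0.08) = 12.65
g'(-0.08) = -8.16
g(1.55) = 2.00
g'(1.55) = -4.90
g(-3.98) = 59.68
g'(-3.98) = -15.96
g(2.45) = -1.60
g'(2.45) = -3.10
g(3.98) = -4.00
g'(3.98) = -0.04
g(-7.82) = 135.71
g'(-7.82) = -23.64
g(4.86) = -3.26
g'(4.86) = 1.72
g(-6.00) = 96.00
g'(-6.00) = -20.00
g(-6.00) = 96.00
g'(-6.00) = -20.00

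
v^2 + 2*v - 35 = (v - 5)*(v + 7)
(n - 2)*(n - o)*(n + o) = n^3 - 2*n^2 - n*o^2 + 2*o^2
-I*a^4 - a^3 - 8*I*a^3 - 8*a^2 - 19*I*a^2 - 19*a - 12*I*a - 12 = (a + 3)*(a + 4)*(a - I)*(-I*a - I)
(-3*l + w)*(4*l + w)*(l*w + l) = -12*l^3*w - 12*l^3 + l^2*w^2 + l^2*w + l*w^3 + l*w^2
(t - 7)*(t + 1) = t^2 - 6*t - 7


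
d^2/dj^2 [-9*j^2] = -18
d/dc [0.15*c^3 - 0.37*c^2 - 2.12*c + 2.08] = 0.45*c^2 - 0.74*c - 2.12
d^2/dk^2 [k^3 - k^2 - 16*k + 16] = 6*k - 2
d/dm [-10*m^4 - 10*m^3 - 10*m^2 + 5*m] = -40*m^3 - 30*m^2 - 20*m + 5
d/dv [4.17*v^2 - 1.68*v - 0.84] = 8.34*v - 1.68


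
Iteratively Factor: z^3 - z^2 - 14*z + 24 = (z - 3)*(z^2 + 2*z - 8) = (z - 3)*(z - 2)*(z + 4)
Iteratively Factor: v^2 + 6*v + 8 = (v + 4)*(v + 2)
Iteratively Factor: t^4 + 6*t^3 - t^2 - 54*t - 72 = (t - 3)*(t^3 + 9*t^2 + 26*t + 24) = (t - 3)*(t + 2)*(t^2 + 7*t + 12) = (t - 3)*(t + 2)*(t + 4)*(t + 3)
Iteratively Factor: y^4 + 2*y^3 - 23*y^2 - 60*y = (y)*(y^3 + 2*y^2 - 23*y - 60) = y*(y - 5)*(y^2 + 7*y + 12) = y*(y - 5)*(y + 3)*(y + 4)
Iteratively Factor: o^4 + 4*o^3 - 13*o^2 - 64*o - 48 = (o + 4)*(o^3 - 13*o - 12) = (o + 3)*(o + 4)*(o^2 - 3*o - 4) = (o - 4)*(o + 3)*(o + 4)*(o + 1)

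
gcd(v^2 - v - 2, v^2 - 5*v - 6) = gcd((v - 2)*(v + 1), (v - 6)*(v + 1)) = v + 1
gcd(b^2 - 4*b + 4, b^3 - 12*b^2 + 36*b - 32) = b^2 - 4*b + 4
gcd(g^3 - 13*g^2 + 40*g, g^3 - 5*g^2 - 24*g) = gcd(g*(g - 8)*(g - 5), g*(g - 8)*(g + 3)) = g^2 - 8*g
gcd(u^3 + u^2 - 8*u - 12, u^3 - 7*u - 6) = u^2 - u - 6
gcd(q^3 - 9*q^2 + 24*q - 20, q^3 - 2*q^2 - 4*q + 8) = q^2 - 4*q + 4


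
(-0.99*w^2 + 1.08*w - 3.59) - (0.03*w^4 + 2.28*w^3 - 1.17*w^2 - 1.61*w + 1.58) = -0.03*w^4 - 2.28*w^3 + 0.18*w^2 + 2.69*w - 5.17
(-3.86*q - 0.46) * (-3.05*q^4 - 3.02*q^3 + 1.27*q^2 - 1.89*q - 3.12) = 11.773*q^5 + 13.0602*q^4 - 3.513*q^3 + 6.7112*q^2 + 12.9126*q + 1.4352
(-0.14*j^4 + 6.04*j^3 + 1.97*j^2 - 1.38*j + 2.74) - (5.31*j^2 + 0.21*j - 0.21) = -0.14*j^4 + 6.04*j^3 - 3.34*j^2 - 1.59*j + 2.95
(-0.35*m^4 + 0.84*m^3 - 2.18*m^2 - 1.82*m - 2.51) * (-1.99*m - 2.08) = 0.6965*m^5 - 0.9436*m^4 + 2.591*m^3 + 8.1562*m^2 + 8.7805*m + 5.2208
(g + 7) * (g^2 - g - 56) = g^3 + 6*g^2 - 63*g - 392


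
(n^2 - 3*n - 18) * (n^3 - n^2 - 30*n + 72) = n^5 - 4*n^4 - 45*n^3 + 180*n^2 + 324*n - 1296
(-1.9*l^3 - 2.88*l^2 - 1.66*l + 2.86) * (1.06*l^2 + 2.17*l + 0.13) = -2.014*l^5 - 7.1758*l^4 - 8.2562*l^3 - 0.945*l^2 + 5.9904*l + 0.3718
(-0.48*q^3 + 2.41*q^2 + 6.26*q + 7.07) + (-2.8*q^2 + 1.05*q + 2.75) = -0.48*q^3 - 0.39*q^2 + 7.31*q + 9.82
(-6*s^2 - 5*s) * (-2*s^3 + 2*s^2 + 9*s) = 12*s^5 - 2*s^4 - 64*s^3 - 45*s^2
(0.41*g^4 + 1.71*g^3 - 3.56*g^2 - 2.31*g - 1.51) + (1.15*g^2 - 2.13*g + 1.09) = 0.41*g^4 + 1.71*g^3 - 2.41*g^2 - 4.44*g - 0.42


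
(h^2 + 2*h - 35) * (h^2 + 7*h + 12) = h^4 + 9*h^3 - 9*h^2 - 221*h - 420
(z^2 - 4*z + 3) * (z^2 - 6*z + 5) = z^4 - 10*z^3 + 32*z^2 - 38*z + 15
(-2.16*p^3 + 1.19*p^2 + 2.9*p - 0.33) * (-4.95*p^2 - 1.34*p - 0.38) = 10.692*p^5 - 2.9961*p^4 - 15.1288*p^3 - 2.7047*p^2 - 0.6598*p + 0.1254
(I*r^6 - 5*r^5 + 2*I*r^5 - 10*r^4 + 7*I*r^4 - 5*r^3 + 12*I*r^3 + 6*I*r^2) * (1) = I*r^6 - 5*r^5 + 2*I*r^5 - 10*r^4 + 7*I*r^4 - 5*r^3 + 12*I*r^3 + 6*I*r^2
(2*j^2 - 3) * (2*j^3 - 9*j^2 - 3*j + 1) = 4*j^5 - 18*j^4 - 12*j^3 + 29*j^2 + 9*j - 3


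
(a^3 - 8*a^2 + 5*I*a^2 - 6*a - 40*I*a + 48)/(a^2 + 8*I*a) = (a^3 + a^2*(-8 + 5*I) - 2*a*(3 + 20*I) + 48)/(a*(a + 8*I))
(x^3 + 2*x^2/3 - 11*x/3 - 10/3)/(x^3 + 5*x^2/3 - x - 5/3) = (x - 2)/(x - 1)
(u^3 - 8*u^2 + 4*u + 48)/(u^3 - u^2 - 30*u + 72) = (u^2 - 4*u - 12)/(u^2 + 3*u - 18)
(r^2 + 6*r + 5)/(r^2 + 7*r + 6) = (r + 5)/(r + 6)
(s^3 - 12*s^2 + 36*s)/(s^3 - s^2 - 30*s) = (s - 6)/(s + 5)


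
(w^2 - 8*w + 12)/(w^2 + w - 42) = (w - 2)/(w + 7)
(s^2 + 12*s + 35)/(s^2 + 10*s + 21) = (s + 5)/(s + 3)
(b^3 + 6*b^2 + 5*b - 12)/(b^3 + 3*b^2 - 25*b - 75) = (b^2 + 3*b - 4)/(b^2 - 25)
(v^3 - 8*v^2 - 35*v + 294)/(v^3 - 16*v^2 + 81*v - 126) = (v^2 - v - 42)/(v^2 - 9*v + 18)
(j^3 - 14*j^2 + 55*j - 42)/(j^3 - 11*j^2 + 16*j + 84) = (j - 1)/(j + 2)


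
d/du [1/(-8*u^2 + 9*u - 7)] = (16*u - 9)/(8*u^2 - 9*u + 7)^2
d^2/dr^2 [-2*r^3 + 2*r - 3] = -12*r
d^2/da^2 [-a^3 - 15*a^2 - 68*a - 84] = -6*a - 30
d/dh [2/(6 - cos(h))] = -2*sin(h)/(cos(h) - 6)^2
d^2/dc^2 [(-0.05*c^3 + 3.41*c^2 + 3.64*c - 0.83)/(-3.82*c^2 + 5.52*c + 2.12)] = (-8.88178419700125e-16*c^5 - 246.18504*c^3 - 89.5123919999999*c^2 - 280.531008*c + 118.565872)/(55.742968*c^6 - 241.650144*c^5 + 256.38312*c^4 + 100.0224*c^3 - 142.28592*c^2 - 74.427264*c - 9.528128)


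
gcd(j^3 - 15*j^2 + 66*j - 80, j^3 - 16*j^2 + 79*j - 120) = j^2 - 13*j + 40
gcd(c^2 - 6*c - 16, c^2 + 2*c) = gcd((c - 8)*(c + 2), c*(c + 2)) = c + 2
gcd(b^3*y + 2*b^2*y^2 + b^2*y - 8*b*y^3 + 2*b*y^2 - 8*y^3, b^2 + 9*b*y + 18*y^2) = 1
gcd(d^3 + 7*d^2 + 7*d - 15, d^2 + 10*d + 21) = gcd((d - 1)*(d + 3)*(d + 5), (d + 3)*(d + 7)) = d + 3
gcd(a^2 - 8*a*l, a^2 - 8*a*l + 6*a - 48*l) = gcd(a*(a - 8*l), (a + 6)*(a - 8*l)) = a - 8*l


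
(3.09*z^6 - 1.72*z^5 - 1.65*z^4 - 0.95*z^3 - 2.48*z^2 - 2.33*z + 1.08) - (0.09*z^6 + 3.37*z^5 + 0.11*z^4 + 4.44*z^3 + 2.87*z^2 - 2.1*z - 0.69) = 3.0*z^6 - 5.09*z^5 - 1.76*z^4 - 5.39*z^3 - 5.35*z^2 - 0.23*z + 1.77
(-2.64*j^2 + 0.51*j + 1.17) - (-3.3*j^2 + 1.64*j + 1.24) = 0.66*j^2 - 1.13*j - 0.0700000000000001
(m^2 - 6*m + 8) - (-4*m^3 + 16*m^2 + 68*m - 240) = 4*m^3 - 15*m^2 - 74*m + 248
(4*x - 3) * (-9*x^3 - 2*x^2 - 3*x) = -36*x^4 + 19*x^3 - 6*x^2 + 9*x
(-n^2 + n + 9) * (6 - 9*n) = 9*n^3 - 15*n^2 - 75*n + 54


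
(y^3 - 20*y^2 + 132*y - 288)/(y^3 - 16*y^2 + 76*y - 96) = (y - 6)/(y - 2)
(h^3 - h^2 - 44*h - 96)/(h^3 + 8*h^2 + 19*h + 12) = (h - 8)/(h + 1)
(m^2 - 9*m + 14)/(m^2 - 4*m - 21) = (m - 2)/(m + 3)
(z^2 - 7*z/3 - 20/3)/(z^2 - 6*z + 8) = (z + 5/3)/(z - 2)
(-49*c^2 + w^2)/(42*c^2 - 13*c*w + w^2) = (7*c + w)/(-6*c + w)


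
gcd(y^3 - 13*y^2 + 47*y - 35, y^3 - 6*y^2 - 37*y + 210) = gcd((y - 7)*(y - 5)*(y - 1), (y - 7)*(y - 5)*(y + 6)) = y^2 - 12*y + 35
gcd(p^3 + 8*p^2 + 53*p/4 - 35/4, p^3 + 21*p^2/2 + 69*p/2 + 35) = p^2 + 17*p/2 + 35/2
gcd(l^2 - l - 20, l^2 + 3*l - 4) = l + 4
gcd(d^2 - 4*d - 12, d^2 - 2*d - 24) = d - 6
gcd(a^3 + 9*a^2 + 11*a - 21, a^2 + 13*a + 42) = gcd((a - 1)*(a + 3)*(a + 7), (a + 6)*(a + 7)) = a + 7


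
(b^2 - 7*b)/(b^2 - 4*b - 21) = b/(b + 3)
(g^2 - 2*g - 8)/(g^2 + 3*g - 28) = (g + 2)/(g + 7)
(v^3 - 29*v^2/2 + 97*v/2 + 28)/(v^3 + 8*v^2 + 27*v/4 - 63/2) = 2*(2*v^3 - 29*v^2 + 97*v + 56)/(4*v^3 + 32*v^2 + 27*v - 126)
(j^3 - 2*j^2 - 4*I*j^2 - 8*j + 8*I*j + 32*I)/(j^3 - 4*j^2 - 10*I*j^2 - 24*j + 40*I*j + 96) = (j + 2)/(j - 6*I)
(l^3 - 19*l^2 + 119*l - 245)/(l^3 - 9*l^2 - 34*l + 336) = (l^2 - 12*l + 35)/(l^2 - 2*l - 48)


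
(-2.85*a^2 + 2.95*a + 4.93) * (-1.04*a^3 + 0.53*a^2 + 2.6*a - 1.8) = 2.964*a^5 - 4.5785*a^4 - 10.9737*a^3 + 15.4129*a^2 + 7.508*a - 8.874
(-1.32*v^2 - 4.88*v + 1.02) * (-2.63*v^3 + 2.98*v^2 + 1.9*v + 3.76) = 3.4716*v^5 + 8.9008*v^4 - 19.733*v^3 - 11.1956*v^2 - 16.4108*v + 3.8352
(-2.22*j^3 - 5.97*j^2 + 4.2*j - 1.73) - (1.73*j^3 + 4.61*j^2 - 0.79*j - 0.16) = -3.95*j^3 - 10.58*j^2 + 4.99*j - 1.57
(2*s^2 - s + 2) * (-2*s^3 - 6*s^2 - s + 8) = -4*s^5 - 10*s^4 + 5*s^2 - 10*s + 16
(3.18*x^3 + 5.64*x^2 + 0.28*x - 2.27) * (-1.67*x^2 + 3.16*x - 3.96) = -5.3106*x^5 + 0.630000000000003*x^4 + 4.762*x^3 - 17.6587*x^2 - 8.282*x + 8.9892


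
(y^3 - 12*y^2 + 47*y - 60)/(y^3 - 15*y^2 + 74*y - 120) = (y - 3)/(y - 6)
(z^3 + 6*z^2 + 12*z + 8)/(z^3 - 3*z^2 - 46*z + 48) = (z^3 + 6*z^2 + 12*z + 8)/(z^3 - 3*z^2 - 46*z + 48)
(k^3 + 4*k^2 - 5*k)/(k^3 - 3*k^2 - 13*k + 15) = k*(k + 5)/(k^2 - 2*k - 15)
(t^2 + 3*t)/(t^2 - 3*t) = (t + 3)/(t - 3)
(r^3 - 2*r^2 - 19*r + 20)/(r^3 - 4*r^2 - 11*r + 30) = (r^2 + 3*r - 4)/(r^2 + r - 6)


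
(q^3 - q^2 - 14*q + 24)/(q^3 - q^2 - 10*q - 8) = (-q^3 + q^2 + 14*q - 24)/(-q^3 + q^2 + 10*q + 8)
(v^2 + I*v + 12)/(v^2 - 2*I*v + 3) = (v + 4*I)/(v + I)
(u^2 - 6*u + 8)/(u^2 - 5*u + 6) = (u - 4)/(u - 3)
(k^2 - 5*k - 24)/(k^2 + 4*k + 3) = (k - 8)/(k + 1)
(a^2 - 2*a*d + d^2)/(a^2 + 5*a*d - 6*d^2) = (a - d)/(a + 6*d)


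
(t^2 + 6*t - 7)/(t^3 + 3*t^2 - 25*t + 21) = 1/(t - 3)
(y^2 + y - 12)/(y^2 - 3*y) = (y + 4)/y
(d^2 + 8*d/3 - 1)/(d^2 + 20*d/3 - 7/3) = (d + 3)/(d + 7)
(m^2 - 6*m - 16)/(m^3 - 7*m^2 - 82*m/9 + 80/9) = 9*(m + 2)/(9*m^2 + 9*m - 10)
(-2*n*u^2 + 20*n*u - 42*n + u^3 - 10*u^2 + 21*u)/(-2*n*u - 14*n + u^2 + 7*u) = (u^2 - 10*u + 21)/(u + 7)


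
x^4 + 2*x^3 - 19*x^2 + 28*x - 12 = (x - 2)*(x - 1)^2*(x + 6)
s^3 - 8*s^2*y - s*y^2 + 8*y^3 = (s - 8*y)*(s - y)*(s + y)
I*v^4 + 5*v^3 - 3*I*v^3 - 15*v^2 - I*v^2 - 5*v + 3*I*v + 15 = (v - 3)*(v + 1)*(v - 5*I)*(I*v - I)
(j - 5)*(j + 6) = j^2 + j - 30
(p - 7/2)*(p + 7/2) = p^2 - 49/4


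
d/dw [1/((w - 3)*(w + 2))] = (1 - 2*w)/(w^4 - 2*w^3 - 11*w^2 + 12*w + 36)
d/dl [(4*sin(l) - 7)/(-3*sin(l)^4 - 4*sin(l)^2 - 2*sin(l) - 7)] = 2*(18*sin(l)^4 - 42*sin(l)^3 + 8*sin(l)^2 - 28*sin(l) - 21)*cos(l)/(3*sin(l)^4 + 4*sin(l)^2 + 2*sin(l) + 7)^2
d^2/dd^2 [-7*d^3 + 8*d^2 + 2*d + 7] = 16 - 42*d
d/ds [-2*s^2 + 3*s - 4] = 3 - 4*s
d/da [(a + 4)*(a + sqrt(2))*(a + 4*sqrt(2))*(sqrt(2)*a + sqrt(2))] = 4*sqrt(2)*a^3 + 15*sqrt(2)*a^2 + 30*a^2 + 24*sqrt(2)*a + 100*a + 40 + 40*sqrt(2)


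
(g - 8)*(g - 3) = g^2 - 11*g + 24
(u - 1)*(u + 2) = u^2 + u - 2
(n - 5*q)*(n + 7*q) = n^2 + 2*n*q - 35*q^2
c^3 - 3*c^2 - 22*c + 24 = (c - 6)*(c - 1)*(c + 4)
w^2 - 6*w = w*(w - 6)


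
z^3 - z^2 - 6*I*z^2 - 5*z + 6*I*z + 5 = (z - 1)*(z - 5*I)*(z - I)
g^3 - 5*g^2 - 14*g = g*(g - 7)*(g + 2)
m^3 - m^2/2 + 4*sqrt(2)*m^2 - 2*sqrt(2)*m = m*(m - 1/2)*(m + 4*sqrt(2))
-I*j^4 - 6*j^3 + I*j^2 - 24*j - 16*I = (j - 4*I)^2*(j + I)*(-I*j + 1)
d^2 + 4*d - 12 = (d - 2)*(d + 6)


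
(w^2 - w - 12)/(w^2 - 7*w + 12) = (w + 3)/(w - 3)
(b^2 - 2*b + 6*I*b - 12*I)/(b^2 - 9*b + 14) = (b + 6*I)/(b - 7)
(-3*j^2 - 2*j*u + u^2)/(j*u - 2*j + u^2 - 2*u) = (-3*j + u)/(u - 2)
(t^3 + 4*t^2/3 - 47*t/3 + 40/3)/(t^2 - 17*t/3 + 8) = (t^2 + 4*t - 5)/(t - 3)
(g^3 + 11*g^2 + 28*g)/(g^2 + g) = (g^2 + 11*g + 28)/(g + 1)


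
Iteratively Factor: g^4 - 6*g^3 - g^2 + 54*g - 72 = (g + 3)*(g^3 - 9*g^2 + 26*g - 24) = (g - 3)*(g + 3)*(g^2 - 6*g + 8) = (g - 3)*(g - 2)*(g + 3)*(g - 4)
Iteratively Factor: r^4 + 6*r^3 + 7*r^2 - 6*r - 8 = (r + 4)*(r^3 + 2*r^2 - r - 2) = (r - 1)*(r + 4)*(r^2 + 3*r + 2) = (r - 1)*(r + 2)*(r + 4)*(r + 1)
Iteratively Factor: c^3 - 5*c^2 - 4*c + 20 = (c - 5)*(c^2 - 4) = (c - 5)*(c + 2)*(c - 2)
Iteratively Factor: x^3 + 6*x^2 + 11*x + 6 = (x + 2)*(x^2 + 4*x + 3) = (x + 1)*(x + 2)*(x + 3)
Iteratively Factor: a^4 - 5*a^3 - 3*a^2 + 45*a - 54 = (a - 3)*(a^3 - 2*a^2 - 9*a + 18) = (a - 3)*(a - 2)*(a^2 - 9) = (a - 3)^2*(a - 2)*(a + 3)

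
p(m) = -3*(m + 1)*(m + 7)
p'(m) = -6*m - 24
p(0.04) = -21.96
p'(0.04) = -24.24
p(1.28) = -56.64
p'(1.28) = -31.68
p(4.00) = -165.00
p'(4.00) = -48.00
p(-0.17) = -17.01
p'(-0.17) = -22.98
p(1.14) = -52.26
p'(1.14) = -30.84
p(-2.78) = 22.53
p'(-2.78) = -7.32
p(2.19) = -87.95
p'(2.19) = -37.14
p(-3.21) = 25.13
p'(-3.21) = -4.74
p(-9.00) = -48.00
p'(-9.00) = 30.00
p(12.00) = -741.00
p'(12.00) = -96.00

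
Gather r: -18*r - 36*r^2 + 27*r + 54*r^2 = 18*r^2 + 9*r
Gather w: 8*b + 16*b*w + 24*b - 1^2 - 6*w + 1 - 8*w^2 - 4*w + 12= 32*b - 8*w^2 + w*(16*b - 10) + 12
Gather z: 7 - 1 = 6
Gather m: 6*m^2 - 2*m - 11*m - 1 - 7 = 6*m^2 - 13*m - 8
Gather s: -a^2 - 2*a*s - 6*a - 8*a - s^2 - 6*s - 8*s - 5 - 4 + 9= -a^2 - 14*a - s^2 + s*(-2*a - 14)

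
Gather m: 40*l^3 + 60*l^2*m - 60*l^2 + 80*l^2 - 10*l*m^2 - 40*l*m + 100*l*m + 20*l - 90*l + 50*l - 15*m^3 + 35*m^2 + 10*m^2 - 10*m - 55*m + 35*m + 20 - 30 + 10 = 40*l^3 + 20*l^2 - 20*l - 15*m^3 + m^2*(45 - 10*l) + m*(60*l^2 + 60*l - 30)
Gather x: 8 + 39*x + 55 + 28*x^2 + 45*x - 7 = 28*x^2 + 84*x + 56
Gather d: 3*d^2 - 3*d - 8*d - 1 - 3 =3*d^2 - 11*d - 4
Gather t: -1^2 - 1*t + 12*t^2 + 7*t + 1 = 12*t^2 + 6*t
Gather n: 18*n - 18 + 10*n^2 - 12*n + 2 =10*n^2 + 6*n - 16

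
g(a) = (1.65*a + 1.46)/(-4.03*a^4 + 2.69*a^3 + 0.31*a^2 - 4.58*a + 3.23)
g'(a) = (1.65*a + 1.46)*(16.12*a^3 - 8.07*a^2 - 0.62*a + 4.58)/(-4.03*a^4 + 2.69*a^3 + 0.31*a^2 - 4.58*a + 3.23)^2 + 1.65/(-4.03*a^4 + 2.69*a^3 + 0.31*a^2 - 4.58*a + 3.23) = (19.9485*a^4 + 14.6582*a^3 - 12.2937*a^2 - 0.9052*a + 12.0163)/(16.2409*a^8 - 21.6814*a^7 + 4.7375*a^6 + 38.5826*a^5 - 50.5781*a^4 + 14.5378*a^3 + 22.979*a^2 - 29.5868*a + 10.4329)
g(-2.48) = 0.01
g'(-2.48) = 0.01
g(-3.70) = 0.01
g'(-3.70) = 0.00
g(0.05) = 0.51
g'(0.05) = 1.33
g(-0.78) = 0.04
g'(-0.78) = 0.32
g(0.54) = 2.53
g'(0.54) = 13.87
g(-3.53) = 0.01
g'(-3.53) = 0.00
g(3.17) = -0.02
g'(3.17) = 0.02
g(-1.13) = 0.25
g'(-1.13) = 3.20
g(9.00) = -0.00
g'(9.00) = 0.00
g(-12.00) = 0.00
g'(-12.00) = 0.00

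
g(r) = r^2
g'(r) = 2*r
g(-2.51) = 6.30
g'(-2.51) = -5.02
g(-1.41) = 1.99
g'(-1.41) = -2.82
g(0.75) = 0.56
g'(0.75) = 1.50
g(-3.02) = 9.12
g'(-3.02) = -6.04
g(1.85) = 3.42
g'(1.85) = 3.70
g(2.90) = 8.41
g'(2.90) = 5.80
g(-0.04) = 0.00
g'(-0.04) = -0.08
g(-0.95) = 0.90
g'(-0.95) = -1.90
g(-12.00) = 144.00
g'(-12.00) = -24.00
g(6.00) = 36.00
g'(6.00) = 12.00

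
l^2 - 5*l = l*(l - 5)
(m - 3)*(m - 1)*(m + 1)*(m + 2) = m^4 - m^3 - 7*m^2 + m + 6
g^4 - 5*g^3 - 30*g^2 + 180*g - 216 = (g - 6)*(g - 3)*(g - 2)*(g + 6)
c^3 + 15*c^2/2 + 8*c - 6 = (c - 1/2)*(c + 2)*(c + 6)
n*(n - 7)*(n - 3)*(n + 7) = n^4 - 3*n^3 - 49*n^2 + 147*n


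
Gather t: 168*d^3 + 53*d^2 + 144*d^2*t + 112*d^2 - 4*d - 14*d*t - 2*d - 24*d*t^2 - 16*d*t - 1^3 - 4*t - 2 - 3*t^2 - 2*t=168*d^3 + 165*d^2 - 6*d + t^2*(-24*d - 3) + t*(144*d^2 - 30*d - 6) - 3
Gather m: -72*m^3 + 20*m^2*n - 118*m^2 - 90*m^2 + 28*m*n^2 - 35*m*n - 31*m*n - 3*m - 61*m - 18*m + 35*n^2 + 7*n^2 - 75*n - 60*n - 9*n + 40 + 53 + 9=-72*m^3 + m^2*(20*n - 208) + m*(28*n^2 - 66*n - 82) + 42*n^2 - 144*n + 102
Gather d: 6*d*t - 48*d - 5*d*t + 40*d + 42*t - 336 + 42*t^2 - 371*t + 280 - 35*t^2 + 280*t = d*(t - 8) + 7*t^2 - 49*t - 56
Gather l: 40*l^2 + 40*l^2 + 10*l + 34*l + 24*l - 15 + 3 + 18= 80*l^2 + 68*l + 6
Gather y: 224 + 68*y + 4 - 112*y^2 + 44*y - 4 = -112*y^2 + 112*y + 224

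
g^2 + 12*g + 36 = (g + 6)^2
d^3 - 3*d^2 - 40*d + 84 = (d - 7)*(d - 2)*(d + 6)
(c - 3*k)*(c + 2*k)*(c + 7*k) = c^3 + 6*c^2*k - 13*c*k^2 - 42*k^3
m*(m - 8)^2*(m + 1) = m^4 - 15*m^3 + 48*m^2 + 64*m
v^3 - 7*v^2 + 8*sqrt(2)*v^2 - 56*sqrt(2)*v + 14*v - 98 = (v - 7)*(v + sqrt(2))*(v + 7*sqrt(2))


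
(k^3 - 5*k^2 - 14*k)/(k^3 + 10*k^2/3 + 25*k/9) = 9*(k^2 - 5*k - 14)/(9*k^2 + 30*k + 25)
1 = 1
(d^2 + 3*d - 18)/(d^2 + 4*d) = (d^2 + 3*d - 18)/(d*(d + 4))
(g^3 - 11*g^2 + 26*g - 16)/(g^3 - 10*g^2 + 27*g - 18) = (g^2 - 10*g + 16)/(g^2 - 9*g + 18)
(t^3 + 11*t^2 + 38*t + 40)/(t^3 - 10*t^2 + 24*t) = (t^3 + 11*t^2 + 38*t + 40)/(t*(t^2 - 10*t + 24))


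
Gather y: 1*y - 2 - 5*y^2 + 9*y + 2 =-5*y^2 + 10*y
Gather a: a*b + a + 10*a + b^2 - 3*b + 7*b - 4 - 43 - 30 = a*(b + 11) + b^2 + 4*b - 77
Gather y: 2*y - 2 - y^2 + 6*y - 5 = -y^2 + 8*y - 7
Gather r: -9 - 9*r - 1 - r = -10*r - 10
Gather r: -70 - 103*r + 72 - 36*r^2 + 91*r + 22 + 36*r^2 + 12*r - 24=0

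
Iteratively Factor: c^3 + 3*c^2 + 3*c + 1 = (c + 1)*(c^2 + 2*c + 1) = (c + 1)^2*(c + 1)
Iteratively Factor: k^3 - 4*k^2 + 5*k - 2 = (k - 1)*(k^2 - 3*k + 2) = (k - 1)^2*(k - 2)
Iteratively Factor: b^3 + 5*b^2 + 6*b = (b + 3)*(b^2 + 2*b) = (b + 2)*(b + 3)*(b)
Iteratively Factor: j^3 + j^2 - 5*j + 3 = (j - 1)*(j^2 + 2*j - 3) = (j - 1)*(j + 3)*(j - 1)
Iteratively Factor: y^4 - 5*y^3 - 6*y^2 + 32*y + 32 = (y + 1)*(y^3 - 6*y^2 + 32) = (y - 4)*(y + 1)*(y^2 - 2*y - 8) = (y - 4)*(y + 1)*(y + 2)*(y - 4)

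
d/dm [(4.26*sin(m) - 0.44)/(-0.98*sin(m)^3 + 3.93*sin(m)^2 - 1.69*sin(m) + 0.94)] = (8.3496*sin(m)^3 - 18.0354*sin(m)^2 + 3.4584*sin(m) + 3.2608)*cos(m)/(0.9604*sin(m)^6 - 7.7028*sin(m)^5 + 18.7573*sin(m)^4 - 15.1258*sin(m)^3 + 10.2445*sin(m)^2 - 3.1772*sin(m) + 0.8836)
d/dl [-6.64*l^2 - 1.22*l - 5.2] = -13.28*l - 1.22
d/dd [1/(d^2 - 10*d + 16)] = 2*(5 - d)/(d^2 - 10*d + 16)^2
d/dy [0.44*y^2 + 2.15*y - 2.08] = 0.88*y + 2.15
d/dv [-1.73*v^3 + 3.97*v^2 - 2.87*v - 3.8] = -5.19*v^2 + 7.94*v - 2.87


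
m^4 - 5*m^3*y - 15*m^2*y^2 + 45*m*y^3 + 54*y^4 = (m - 6*y)*(m - 3*y)*(m + y)*(m + 3*y)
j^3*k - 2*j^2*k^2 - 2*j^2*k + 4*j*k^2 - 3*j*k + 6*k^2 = (j - 3)*(j - 2*k)*(j*k + k)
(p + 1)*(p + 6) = p^2 + 7*p + 6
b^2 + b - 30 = (b - 5)*(b + 6)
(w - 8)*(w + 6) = w^2 - 2*w - 48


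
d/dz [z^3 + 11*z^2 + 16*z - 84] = 3*z^2 + 22*z + 16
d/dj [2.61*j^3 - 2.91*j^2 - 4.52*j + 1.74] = 7.83*j^2 - 5.82*j - 4.52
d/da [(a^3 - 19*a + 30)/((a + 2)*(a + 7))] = (a^4 + 18*a^3 + 61*a^2 - 60*a - 536)/(a^4 + 18*a^3 + 109*a^2 + 252*a + 196)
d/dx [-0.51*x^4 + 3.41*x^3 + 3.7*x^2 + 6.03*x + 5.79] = -2.04*x^3 + 10.23*x^2 + 7.4*x + 6.03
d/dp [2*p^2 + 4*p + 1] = 4*p + 4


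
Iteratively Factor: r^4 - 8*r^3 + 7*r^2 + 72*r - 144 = (r - 4)*(r^3 - 4*r^2 - 9*r + 36) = (r - 4)*(r - 3)*(r^2 - r - 12) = (r - 4)*(r - 3)*(r + 3)*(r - 4)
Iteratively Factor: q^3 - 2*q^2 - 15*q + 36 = (q - 3)*(q^2 + q - 12) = (q - 3)^2*(q + 4)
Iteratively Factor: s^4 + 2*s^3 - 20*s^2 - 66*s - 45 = (s + 3)*(s^3 - s^2 - 17*s - 15) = (s + 3)^2*(s^2 - 4*s - 5) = (s - 5)*(s + 3)^2*(s + 1)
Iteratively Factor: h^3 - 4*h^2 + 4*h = (h - 2)*(h^2 - 2*h) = h*(h - 2)*(h - 2)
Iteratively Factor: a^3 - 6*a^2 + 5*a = (a - 5)*(a^2 - a) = a*(a - 5)*(a - 1)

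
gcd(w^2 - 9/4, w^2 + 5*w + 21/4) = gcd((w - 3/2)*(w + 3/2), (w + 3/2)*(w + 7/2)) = w + 3/2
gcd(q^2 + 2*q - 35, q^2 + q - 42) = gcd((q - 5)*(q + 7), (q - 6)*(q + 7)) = q + 7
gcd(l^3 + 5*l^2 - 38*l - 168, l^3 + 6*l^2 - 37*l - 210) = l^2 + l - 42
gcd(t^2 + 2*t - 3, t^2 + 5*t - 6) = t - 1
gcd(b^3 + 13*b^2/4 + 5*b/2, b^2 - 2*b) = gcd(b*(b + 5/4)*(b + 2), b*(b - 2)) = b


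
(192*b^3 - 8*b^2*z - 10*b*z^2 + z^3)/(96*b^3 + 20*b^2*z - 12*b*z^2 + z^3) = (4*b + z)/(2*b + z)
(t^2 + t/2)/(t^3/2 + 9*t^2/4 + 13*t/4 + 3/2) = 2*t*(2*t + 1)/(2*t^3 + 9*t^2 + 13*t + 6)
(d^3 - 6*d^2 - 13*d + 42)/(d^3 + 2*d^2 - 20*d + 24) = (d^2 - 4*d - 21)/(d^2 + 4*d - 12)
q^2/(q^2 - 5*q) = q/(q - 5)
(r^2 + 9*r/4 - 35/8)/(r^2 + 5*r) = (8*r^2 + 18*r - 35)/(8*r*(r + 5))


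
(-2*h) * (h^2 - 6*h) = -2*h^3 + 12*h^2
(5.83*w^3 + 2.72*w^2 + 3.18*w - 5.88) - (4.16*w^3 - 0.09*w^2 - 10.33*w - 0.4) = 1.67*w^3 + 2.81*w^2 + 13.51*w - 5.48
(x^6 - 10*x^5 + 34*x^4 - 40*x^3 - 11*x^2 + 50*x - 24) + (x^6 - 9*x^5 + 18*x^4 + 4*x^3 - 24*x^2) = 2*x^6 - 19*x^5 + 52*x^4 - 36*x^3 - 35*x^2 + 50*x - 24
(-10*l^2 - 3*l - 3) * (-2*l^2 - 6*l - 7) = 20*l^4 + 66*l^3 + 94*l^2 + 39*l + 21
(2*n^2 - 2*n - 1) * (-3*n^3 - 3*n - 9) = -6*n^5 + 6*n^4 - 3*n^3 - 12*n^2 + 21*n + 9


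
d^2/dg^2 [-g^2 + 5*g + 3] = -2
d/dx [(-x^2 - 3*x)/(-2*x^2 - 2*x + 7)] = (-4*x^2 - 14*x - 21)/(4*x^4 + 8*x^3 - 24*x^2 - 28*x + 49)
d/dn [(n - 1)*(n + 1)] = 2*n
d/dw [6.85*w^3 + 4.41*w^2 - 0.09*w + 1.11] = 20.55*w^2 + 8.82*w - 0.09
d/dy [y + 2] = 1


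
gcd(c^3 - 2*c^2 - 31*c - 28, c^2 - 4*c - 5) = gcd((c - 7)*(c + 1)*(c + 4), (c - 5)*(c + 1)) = c + 1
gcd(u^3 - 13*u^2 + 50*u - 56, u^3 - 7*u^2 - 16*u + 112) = u^2 - 11*u + 28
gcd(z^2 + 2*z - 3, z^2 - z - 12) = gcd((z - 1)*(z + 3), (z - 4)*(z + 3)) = z + 3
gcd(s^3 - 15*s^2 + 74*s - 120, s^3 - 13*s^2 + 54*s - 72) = s^2 - 10*s + 24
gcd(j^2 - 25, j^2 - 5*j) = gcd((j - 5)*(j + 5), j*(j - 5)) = j - 5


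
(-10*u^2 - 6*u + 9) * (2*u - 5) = -20*u^3 + 38*u^2 + 48*u - 45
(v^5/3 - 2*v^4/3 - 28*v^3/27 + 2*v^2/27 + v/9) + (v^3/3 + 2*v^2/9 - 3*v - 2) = v^5/3 - 2*v^4/3 - 19*v^3/27 + 8*v^2/27 - 26*v/9 - 2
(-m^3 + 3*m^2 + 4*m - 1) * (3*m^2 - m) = -3*m^5 + 10*m^4 + 9*m^3 - 7*m^2 + m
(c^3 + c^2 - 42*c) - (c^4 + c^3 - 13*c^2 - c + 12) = -c^4 + 14*c^2 - 41*c - 12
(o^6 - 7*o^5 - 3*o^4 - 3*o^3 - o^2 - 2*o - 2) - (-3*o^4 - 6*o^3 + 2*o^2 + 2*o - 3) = o^6 - 7*o^5 + 3*o^3 - 3*o^2 - 4*o + 1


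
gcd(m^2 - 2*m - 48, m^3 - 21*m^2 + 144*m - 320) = m - 8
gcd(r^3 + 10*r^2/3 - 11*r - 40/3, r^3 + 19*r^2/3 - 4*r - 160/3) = r^2 + 7*r/3 - 40/3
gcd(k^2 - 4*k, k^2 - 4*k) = k^2 - 4*k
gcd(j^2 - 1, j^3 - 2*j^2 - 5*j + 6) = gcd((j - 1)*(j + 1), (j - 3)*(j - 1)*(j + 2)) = j - 1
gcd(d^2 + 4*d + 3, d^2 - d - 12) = d + 3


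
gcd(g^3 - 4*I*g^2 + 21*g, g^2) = g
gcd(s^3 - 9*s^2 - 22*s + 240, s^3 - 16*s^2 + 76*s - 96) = s^2 - 14*s + 48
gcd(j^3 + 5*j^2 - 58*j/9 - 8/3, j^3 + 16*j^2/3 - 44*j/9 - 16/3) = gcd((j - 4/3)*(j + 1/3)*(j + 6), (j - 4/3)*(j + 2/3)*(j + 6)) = j^2 + 14*j/3 - 8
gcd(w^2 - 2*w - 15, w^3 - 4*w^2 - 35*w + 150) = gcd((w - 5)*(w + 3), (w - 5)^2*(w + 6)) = w - 5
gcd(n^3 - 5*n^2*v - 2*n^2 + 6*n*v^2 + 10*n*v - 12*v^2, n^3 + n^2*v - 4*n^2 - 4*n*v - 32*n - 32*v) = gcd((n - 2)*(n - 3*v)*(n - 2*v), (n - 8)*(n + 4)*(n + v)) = 1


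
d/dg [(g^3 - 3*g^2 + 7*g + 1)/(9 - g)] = 2*(-g^3 + 15*g^2 - 27*g + 32)/(g^2 - 18*g + 81)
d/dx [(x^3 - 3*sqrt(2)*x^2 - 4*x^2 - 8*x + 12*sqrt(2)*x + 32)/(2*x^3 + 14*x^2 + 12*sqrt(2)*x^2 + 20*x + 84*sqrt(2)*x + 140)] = (11*x^4 + 9*sqrt(2)*x^4 + 36*x^3 + 60*sqrt(2)*x^3 - 234*sqrt(2)*x^2 - 266*x^2 - 804*sqrt(2)*x - 1008*x - 880 - 504*sqrt(2))/(2*(x^6 + 14*x^5 + 12*sqrt(2)*x^5 + 141*x^4 + 168*sqrt(2)*x^4 + 708*sqrt(2)*x^3 + 1288*x^3 + 1680*sqrt(2)*x^2 + 4608*x^2 + 1400*x + 5880*sqrt(2)*x + 4900))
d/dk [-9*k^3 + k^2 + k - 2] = -27*k^2 + 2*k + 1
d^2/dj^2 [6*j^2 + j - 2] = 12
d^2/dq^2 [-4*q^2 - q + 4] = -8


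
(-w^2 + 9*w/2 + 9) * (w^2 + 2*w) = -w^4 + 5*w^3/2 + 18*w^2 + 18*w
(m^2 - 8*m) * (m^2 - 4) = m^4 - 8*m^3 - 4*m^2 + 32*m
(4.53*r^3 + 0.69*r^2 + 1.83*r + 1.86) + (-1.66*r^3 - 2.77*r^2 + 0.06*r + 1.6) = 2.87*r^3 - 2.08*r^2 + 1.89*r + 3.46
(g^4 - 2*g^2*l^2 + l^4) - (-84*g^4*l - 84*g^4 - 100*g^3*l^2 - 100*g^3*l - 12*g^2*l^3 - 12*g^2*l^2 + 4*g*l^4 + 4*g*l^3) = 84*g^4*l + 85*g^4 + 100*g^3*l^2 + 100*g^3*l + 12*g^2*l^3 + 10*g^2*l^2 - 4*g*l^4 - 4*g*l^3 + l^4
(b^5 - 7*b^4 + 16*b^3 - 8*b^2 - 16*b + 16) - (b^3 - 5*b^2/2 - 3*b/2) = b^5 - 7*b^4 + 15*b^3 - 11*b^2/2 - 29*b/2 + 16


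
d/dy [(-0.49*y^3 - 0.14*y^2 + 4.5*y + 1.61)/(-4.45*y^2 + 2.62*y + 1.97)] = (2.1805*y^4 - 2.5676*y^3 + 16.7623*y^2 + 13.7774*y + 4.6468)/(19.8025*y^4 - 23.318*y^3 - 10.6686*y^2 + 10.3228*y + 3.8809)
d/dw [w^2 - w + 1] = 2*w - 1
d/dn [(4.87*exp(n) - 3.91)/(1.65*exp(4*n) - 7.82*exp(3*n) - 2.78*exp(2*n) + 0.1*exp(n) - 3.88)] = (-24.1065*exp(4*n) + 101.9728*exp(3*n) - 78.19*exp(2*n) - 21.7396*exp(n) - 18.5046)*exp(n)/(2.7225*exp(8*n) - 25.806*exp(7*n) + 51.9784*exp(6*n) + 43.8092*exp(5*n) - 6.6396*exp(4*n) + 60.1272*exp(3*n) + 21.5828*exp(2*n) - 0.776*exp(n) + 15.0544)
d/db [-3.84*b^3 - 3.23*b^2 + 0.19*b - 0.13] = -11.52*b^2 - 6.46*b + 0.19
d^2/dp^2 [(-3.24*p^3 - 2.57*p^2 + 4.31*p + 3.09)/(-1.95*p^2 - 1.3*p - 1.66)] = (2.8421709430404e-14*p^5 - 55.83201*p^3 - 78.46137*p^2 + 90.278784*p + 42.326204)/(7.414875*p^6 + 14.82975*p^5 + 28.82295*p^4 + 27.4456*p^3 + 24.53646*p^2 + 10.74684*p + 4.574296)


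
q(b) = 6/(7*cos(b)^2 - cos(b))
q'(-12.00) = 2.03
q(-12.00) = 1.45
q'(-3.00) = 0.20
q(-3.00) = 0.76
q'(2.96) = -0.27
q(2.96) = 0.77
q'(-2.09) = 8.40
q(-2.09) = 2.70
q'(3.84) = 1.91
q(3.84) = 1.23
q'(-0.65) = -2.78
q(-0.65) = 1.65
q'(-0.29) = -0.71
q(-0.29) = 1.10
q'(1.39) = 4139.09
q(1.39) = 128.99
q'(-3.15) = -0.01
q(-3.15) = 0.75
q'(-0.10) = -0.22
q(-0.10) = 1.01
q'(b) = 6*(14*sin(b)*cos(b) - sin(b))/(7*cos(b)^2 - cos(b))^2 = 6*(-sin(b)/cos(b)^2 + 14*tan(b))/(7*cos(b) - 1)^2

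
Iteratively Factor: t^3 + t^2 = (t)*(t^2 + t) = t^2*(t + 1)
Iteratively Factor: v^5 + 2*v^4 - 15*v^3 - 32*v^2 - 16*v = (v + 1)*(v^4 + v^3 - 16*v^2 - 16*v) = v*(v + 1)*(v^3 + v^2 - 16*v - 16) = v*(v + 1)^2*(v^2 - 16) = v*(v - 4)*(v + 1)^2*(v + 4)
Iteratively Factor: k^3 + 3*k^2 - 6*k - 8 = (k + 1)*(k^2 + 2*k - 8) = (k + 1)*(k + 4)*(k - 2)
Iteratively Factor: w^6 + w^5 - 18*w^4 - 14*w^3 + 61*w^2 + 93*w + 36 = (w - 3)*(w^5 + 4*w^4 - 6*w^3 - 32*w^2 - 35*w - 12) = (w - 3)*(w + 1)*(w^4 + 3*w^3 - 9*w^2 - 23*w - 12) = (w - 3)*(w + 1)^2*(w^3 + 2*w^2 - 11*w - 12) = (w - 3)*(w + 1)^2*(w + 4)*(w^2 - 2*w - 3) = (w - 3)^2*(w + 1)^2*(w + 4)*(w + 1)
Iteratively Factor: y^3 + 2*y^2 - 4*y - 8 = (y + 2)*(y^2 - 4) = (y + 2)^2*(y - 2)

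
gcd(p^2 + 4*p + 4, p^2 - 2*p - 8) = p + 2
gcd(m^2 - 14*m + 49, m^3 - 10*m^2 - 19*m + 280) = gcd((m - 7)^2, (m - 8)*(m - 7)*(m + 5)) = m - 7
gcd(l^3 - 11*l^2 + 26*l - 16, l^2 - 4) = l - 2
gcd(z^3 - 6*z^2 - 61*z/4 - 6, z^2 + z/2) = z + 1/2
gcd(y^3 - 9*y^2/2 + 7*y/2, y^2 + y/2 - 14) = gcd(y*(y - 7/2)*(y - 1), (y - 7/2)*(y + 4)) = y - 7/2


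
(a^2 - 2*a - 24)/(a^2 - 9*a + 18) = (a + 4)/(a - 3)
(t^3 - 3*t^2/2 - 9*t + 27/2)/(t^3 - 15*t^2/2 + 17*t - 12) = (t^2 - 9)/(t^2 - 6*t + 8)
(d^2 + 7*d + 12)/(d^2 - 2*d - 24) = (d + 3)/(d - 6)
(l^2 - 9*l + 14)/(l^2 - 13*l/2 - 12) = 2*(-l^2 + 9*l - 14)/(-2*l^2 + 13*l + 24)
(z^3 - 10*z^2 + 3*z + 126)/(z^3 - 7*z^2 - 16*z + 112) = (z^2 - 3*z - 18)/(z^2 - 16)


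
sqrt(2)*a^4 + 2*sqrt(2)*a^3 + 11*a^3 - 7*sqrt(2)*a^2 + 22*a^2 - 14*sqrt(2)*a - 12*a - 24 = (a + 2)*(a - sqrt(2))*(a + 6*sqrt(2))*(sqrt(2)*a + 1)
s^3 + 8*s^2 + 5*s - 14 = (s - 1)*(s + 2)*(s + 7)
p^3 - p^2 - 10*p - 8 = (p - 4)*(p + 1)*(p + 2)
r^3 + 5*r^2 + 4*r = r*(r + 1)*(r + 4)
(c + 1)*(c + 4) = c^2 + 5*c + 4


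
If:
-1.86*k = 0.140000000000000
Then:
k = -0.08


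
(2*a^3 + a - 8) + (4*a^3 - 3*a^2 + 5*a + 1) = 6*a^3 - 3*a^2 + 6*a - 7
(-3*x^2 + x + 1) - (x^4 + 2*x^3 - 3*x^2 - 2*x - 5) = -x^4 - 2*x^3 + 3*x + 6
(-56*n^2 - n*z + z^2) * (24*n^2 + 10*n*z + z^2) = -1344*n^4 - 584*n^3*z - 42*n^2*z^2 + 9*n*z^3 + z^4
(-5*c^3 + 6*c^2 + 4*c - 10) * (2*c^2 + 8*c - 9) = -10*c^5 - 28*c^4 + 101*c^3 - 42*c^2 - 116*c + 90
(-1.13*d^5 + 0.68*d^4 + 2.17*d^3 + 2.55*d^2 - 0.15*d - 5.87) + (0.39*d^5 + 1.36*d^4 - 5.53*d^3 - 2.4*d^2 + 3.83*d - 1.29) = -0.74*d^5 + 2.04*d^4 - 3.36*d^3 + 0.15*d^2 + 3.68*d - 7.16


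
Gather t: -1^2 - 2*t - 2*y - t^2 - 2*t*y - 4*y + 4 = -t^2 + t*(-2*y - 2) - 6*y + 3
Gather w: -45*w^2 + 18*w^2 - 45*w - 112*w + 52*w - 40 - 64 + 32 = -27*w^2 - 105*w - 72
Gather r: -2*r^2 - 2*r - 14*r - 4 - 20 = -2*r^2 - 16*r - 24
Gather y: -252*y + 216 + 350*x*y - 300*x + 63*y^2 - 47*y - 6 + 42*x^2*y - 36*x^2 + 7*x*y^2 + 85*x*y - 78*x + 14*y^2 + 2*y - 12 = -36*x^2 - 378*x + y^2*(7*x + 77) + y*(42*x^2 + 435*x - 297) + 198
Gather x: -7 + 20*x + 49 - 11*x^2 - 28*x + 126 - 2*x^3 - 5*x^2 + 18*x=-2*x^3 - 16*x^2 + 10*x + 168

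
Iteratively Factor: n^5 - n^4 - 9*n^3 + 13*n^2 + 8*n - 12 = (n - 2)*(n^4 + n^3 - 7*n^2 - n + 6) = (n - 2)^2*(n^3 + 3*n^2 - n - 3) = (n - 2)^2*(n + 3)*(n^2 - 1) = (n - 2)^2*(n - 1)*(n + 3)*(n + 1)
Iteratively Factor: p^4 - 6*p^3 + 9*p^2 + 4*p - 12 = (p - 2)*(p^3 - 4*p^2 + p + 6) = (p - 3)*(p - 2)*(p^2 - p - 2) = (p - 3)*(p - 2)^2*(p + 1)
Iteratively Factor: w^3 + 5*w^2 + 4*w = (w + 1)*(w^2 + 4*w) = w*(w + 1)*(w + 4)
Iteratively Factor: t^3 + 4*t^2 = (t + 4)*(t^2) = t*(t + 4)*(t)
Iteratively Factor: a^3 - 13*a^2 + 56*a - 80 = (a - 4)*(a^2 - 9*a + 20) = (a - 4)^2*(a - 5)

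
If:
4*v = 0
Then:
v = 0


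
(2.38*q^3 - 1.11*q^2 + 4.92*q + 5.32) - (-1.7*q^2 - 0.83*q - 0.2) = 2.38*q^3 + 0.59*q^2 + 5.75*q + 5.52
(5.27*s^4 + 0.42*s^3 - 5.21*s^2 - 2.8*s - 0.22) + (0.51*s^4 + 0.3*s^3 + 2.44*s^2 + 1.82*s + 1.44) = 5.78*s^4 + 0.72*s^3 - 2.77*s^2 - 0.98*s + 1.22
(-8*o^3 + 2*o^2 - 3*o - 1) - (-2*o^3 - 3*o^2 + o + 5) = -6*o^3 + 5*o^2 - 4*o - 6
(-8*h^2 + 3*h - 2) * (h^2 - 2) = -8*h^4 + 3*h^3 + 14*h^2 - 6*h + 4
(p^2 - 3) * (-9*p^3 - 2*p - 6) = -9*p^5 + 25*p^3 - 6*p^2 + 6*p + 18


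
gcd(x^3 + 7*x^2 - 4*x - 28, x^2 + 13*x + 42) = x + 7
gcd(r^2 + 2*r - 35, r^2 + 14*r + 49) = r + 7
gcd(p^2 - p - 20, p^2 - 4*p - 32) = p + 4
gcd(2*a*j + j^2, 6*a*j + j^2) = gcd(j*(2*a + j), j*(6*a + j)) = j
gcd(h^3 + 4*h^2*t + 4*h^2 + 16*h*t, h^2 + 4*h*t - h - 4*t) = h + 4*t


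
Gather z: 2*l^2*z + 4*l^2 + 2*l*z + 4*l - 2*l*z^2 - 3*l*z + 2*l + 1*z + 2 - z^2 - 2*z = 4*l^2 + 6*l + z^2*(-2*l - 1) + z*(2*l^2 - l - 1) + 2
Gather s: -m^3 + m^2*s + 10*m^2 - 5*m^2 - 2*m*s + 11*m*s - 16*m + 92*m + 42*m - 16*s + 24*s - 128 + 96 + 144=-m^3 + 5*m^2 + 118*m + s*(m^2 + 9*m + 8) + 112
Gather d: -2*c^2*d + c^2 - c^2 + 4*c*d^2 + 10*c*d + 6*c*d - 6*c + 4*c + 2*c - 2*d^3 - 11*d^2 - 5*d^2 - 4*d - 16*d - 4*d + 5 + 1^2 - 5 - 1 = -2*d^3 + d^2*(4*c - 16) + d*(-2*c^2 + 16*c - 24)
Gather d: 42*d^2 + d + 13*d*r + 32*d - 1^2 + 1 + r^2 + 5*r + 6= 42*d^2 + d*(13*r + 33) + r^2 + 5*r + 6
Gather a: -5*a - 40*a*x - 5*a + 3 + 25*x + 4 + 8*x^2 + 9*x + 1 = a*(-40*x - 10) + 8*x^2 + 34*x + 8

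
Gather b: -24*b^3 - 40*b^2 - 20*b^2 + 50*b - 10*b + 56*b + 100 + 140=-24*b^3 - 60*b^2 + 96*b + 240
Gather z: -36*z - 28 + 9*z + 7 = -27*z - 21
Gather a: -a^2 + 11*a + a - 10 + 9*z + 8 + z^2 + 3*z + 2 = -a^2 + 12*a + z^2 + 12*z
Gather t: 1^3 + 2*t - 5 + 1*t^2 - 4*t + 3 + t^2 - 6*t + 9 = 2*t^2 - 8*t + 8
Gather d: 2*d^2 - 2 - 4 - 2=2*d^2 - 8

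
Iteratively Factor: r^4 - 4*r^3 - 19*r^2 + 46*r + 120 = (r + 3)*(r^3 - 7*r^2 + 2*r + 40) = (r - 4)*(r + 3)*(r^2 - 3*r - 10) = (r - 4)*(r + 2)*(r + 3)*(r - 5)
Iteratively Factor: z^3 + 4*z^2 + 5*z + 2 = (z + 2)*(z^2 + 2*z + 1) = (z + 1)*(z + 2)*(z + 1)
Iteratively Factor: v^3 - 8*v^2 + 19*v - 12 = (v - 4)*(v^2 - 4*v + 3) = (v - 4)*(v - 1)*(v - 3)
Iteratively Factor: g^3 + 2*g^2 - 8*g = (g + 4)*(g^2 - 2*g) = (g - 2)*(g + 4)*(g)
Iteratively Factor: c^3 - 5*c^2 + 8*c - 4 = (c - 1)*(c^2 - 4*c + 4) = (c - 2)*(c - 1)*(c - 2)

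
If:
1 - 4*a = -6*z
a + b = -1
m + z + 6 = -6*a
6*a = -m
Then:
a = -35/4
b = 31/4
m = 105/2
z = -6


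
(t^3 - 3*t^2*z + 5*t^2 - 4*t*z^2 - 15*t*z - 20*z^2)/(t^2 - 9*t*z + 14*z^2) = (t^3 - 3*t^2*z + 5*t^2 - 4*t*z^2 - 15*t*z - 20*z^2)/(t^2 - 9*t*z + 14*z^2)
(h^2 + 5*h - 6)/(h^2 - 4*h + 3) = (h + 6)/(h - 3)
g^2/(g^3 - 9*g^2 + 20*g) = g/(g^2 - 9*g + 20)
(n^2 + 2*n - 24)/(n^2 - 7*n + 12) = (n + 6)/(n - 3)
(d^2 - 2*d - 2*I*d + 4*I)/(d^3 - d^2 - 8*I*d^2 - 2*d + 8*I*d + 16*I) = (d - 2*I)/(d^2 + d*(1 - 8*I) - 8*I)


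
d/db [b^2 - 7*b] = 2*b - 7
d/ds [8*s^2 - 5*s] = 16*s - 5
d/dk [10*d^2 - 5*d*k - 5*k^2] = -5*d - 10*k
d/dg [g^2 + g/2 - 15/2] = 2*g + 1/2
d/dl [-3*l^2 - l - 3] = -6*l - 1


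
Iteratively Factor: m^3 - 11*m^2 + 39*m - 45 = (m - 5)*(m^2 - 6*m + 9) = (m - 5)*(m - 3)*(m - 3)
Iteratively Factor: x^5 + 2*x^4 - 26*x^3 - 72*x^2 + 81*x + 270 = (x + 3)*(x^4 - x^3 - 23*x^2 - 3*x + 90) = (x - 2)*(x + 3)*(x^3 + x^2 - 21*x - 45) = (x - 2)*(x + 3)^2*(x^2 - 2*x - 15) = (x - 5)*(x - 2)*(x + 3)^2*(x + 3)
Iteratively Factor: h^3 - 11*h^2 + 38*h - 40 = (h - 5)*(h^2 - 6*h + 8) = (h - 5)*(h - 4)*(h - 2)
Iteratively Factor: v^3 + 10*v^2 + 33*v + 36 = (v + 3)*(v^2 + 7*v + 12) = (v + 3)*(v + 4)*(v + 3)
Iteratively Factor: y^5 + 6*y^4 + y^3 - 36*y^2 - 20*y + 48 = (y + 4)*(y^4 + 2*y^3 - 7*y^2 - 8*y + 12) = (y - 1)*(y + 4)*(y^3 + 3*y^2 - 4*y - 12) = (y - 1)*(y + 3)*(y + 4)*(y^2 - 4) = (y - 2)*(y - 1)*(y + 3)*(y + 4)*(y + 2)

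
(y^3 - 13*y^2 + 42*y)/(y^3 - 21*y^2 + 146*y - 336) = y/(y - 8)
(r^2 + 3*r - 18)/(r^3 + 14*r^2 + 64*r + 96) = (r - 3)/(r^2 + 8*r + 16)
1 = 1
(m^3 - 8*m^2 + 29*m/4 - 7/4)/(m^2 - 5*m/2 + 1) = (2*m^2 - 15*m + 7)/(2*(m - 2))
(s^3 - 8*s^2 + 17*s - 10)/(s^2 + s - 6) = (s^2 - 6*s + 5)/(s + 3)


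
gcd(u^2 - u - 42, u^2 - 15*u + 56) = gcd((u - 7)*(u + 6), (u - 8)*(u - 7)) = u - 7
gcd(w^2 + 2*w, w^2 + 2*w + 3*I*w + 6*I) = w + 2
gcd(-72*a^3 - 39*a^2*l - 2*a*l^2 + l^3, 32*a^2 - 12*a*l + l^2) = 8*a - l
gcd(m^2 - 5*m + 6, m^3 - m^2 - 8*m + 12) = m - 2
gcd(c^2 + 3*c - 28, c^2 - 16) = c - 4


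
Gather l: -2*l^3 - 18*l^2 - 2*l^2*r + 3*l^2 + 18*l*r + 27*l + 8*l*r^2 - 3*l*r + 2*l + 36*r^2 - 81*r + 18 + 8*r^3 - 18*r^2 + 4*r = -2*l^3 + l^2*(-2*r - 15) + l*(8*r^2 + 15*r + 29) + 8*r^3 + 18*r^2 - 77*r + 18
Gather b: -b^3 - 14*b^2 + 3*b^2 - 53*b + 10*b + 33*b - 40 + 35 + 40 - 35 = -b^3 - 11*b^2 - 10*b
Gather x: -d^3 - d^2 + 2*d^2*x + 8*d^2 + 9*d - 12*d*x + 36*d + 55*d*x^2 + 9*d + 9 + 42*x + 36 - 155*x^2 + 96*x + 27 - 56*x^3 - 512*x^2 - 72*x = -d^3 + 7*d^2 + 54*d - 56*x^3 + x^2*(55*d - 667) + x*(2*d^2 - 12*d + 66) + 72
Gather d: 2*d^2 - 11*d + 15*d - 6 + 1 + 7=2*d^2 + 4*d + 2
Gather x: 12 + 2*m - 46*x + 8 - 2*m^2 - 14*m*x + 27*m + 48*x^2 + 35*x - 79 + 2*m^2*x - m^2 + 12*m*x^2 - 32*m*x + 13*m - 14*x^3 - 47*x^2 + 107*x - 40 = -3*m^2 + 42*m - 14*x^3 + x^2*(12*m + 1) + x*(2*m^2 - 46*m + 96) - 99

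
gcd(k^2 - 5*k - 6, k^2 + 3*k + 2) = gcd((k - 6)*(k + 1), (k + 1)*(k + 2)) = k + 1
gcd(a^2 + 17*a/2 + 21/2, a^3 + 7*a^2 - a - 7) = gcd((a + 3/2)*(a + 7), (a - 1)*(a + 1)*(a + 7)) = a + 7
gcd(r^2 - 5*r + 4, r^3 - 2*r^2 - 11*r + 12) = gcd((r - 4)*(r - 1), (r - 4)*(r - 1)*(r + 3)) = r^2 - 5*r + 4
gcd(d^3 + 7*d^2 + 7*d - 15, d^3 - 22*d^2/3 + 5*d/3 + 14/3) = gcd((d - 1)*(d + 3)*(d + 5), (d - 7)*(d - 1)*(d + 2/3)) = d - 1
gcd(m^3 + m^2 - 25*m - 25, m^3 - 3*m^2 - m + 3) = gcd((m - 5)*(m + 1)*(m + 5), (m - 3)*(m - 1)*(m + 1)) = m + 1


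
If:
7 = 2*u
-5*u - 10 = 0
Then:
No Solution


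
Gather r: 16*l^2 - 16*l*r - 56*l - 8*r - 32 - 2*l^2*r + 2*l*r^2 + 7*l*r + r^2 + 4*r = 16*l^2 - 56*l + r^2*(2*l + 1) + r*(-2*l^2 - 9*l - 4) - 32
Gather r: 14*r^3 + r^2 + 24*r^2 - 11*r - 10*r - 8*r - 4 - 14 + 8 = 14*r^3 + 25*r^2 - 29*r - 10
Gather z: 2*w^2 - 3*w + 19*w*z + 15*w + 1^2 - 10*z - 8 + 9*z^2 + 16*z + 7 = 2*w^2 + 12*w + 9*z^2 + z*(19*w + 6)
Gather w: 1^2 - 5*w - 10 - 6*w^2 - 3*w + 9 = -6*w^2 - 8*w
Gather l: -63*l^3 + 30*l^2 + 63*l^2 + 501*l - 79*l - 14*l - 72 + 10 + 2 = -63*l^3 + 93*l^2 + 408*l - 60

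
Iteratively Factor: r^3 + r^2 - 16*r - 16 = (r - 4)*(r^2 + 5*r + 4) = (r - 4)*(r + 4)*(r + 1)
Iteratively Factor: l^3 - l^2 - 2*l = (l - 2)*(l^2 + l) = (l - 2)*(l + 1)*(l)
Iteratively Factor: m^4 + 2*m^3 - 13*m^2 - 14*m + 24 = (m - 3)*(m^3 + 5*m^2 + 2*m - 8) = (m - 3)*(m + 4)*(m^2 + m - 2) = (m - 3)*(m + 2)*(m + 4)*(m - 1)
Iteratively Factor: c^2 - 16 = (c - 4)*(c + 4)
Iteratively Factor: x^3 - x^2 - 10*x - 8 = (x + 1)*(x^2 - 2*x - 8) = (x + 1)*(x + 2)*(x - 4)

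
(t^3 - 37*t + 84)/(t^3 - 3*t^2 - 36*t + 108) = (t^2 + 3*t - 28)/(t^2 - 36)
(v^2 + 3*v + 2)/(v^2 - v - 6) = (v + 1)/(v - 3)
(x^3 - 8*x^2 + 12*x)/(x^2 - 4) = x*(x - 6)/(x + 2)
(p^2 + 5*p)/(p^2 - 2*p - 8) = p*(p + 5)/(p^2 - 2*p - 8)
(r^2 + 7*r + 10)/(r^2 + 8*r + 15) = (r + 2)/(r + 3)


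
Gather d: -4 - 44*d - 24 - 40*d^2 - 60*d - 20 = -40*d^2 - 104*d - 48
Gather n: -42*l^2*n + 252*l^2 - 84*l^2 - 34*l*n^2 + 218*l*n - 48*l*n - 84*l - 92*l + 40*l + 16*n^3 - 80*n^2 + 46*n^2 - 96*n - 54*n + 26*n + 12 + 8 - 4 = 168*l^2 - 136*l + 16*n^3 + n^2*(-34*l - 34) + n*(-42*l^2 + 170*l - 124) + 16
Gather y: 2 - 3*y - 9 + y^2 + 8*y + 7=y^2 + 5*y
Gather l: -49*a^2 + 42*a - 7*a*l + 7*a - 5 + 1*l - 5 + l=-49*a^2 + 49*a + l*(2 - 7*a) - 10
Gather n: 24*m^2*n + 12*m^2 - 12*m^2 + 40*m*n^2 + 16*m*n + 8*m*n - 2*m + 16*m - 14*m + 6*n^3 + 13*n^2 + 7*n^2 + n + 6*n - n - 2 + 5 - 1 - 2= 6*n^3 + n^2*(40*m + 20) + n*(24*m^2 + 24*m + 6)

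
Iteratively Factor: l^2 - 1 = (l - 1)*(l + 1)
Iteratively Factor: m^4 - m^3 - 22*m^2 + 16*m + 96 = (m - 4)*(m^3 + 3*m^2 - 10*m - 24) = (m - 4)*(m + 4)*(m^2 - m - 6) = (m - 4)*(m - 3)*(m + 4)*(m + 2)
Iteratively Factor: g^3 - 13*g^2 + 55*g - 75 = (g - 5)*(g^2 - 8*g + 15) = (g - 5)*(g - 3)*(g - 5)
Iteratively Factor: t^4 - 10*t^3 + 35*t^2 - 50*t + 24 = (t - 1)*(t^3 - 9*t^2 + 26*t - 24) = (t - 4)*(t - 1)*(t^2 - 5*t + 6) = (t - 4)*(t - 3)*(t - 1)*(t - 2)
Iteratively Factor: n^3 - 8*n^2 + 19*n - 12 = (n - 3)*(n^2 - 5*n + 4) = (n - 4)*(n - 3)*(n - 1)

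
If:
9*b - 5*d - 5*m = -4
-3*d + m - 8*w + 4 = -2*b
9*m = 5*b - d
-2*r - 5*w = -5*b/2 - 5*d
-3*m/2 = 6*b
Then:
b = 1/44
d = 41/44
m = -1/11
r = 1405/704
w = 51/352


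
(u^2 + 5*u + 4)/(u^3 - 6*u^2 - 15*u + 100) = (u + 1)/(u^2 - 10*u + 25)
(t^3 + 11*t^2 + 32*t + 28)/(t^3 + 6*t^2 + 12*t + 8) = (t + 7)/(t + 2)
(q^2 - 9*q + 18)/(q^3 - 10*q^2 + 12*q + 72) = (q - 3)/(q^2 - 4*q - 12)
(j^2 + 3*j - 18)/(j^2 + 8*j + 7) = (j^2 + 3*j - 18)/(j^2 + 8*j + 7)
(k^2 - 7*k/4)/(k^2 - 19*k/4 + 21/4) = k/(k - 3)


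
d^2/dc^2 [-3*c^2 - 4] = -6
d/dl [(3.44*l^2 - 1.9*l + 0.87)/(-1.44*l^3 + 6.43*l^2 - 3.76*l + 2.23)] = (4.9536*l^4 - 5.472*l^3 + 3.041*l^2 + 4.1542*l - 0.9658)/(2.0736*l^6 - 18.5184*l^5 + 52.1737*l^4 - 54.776*l^3 + 42.8154*l^2 - 16.7696*l + 4.9729)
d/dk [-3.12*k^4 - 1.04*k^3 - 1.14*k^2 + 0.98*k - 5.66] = -12.48*k^3 - 3.12*k^2 - 2.28*k + 0.98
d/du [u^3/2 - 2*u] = 3*u^2/2 - 2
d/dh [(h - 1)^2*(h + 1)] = (h - 1)*(3*h + 1)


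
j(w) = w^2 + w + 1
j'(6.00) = 13.00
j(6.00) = 43.00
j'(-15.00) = -29.00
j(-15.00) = 211.00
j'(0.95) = 2.90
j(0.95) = 2.85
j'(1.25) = 3.50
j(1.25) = 3.81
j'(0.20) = 1.40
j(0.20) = 1.24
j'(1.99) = 4.98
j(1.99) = 6.95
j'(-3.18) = -5.36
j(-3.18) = 7.93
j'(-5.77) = -10.54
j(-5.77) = 28.52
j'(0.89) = 2.78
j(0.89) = 2.68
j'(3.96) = 8.92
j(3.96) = 20.64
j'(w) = 2*w + 1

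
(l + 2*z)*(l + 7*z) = l^2 + 9*l*z + 14*z^2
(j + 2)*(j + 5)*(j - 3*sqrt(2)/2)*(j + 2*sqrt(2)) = j^4 + sqrt(2)*j^3/2 + 7*j^3 + 4*j^2 + 7*sqrt(2)*j^2/2 - 42*j + 5*sqrt(2)*j - 60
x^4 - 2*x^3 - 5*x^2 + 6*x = x*(x - 3)*(x - 1)*(x + 2)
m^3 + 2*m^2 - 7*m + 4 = (m - 1)^2*(m + 4)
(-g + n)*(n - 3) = -g*n + 3*g + n^2 - 3*n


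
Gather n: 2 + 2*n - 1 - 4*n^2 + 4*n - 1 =-4*n^2 + 6*n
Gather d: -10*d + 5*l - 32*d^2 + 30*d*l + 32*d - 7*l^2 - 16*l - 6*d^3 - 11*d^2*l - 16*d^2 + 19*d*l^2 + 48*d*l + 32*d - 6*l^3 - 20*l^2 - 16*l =-6*d^3 + d^2*(-11*l - 48) + d*(19*l^2 + 78*l + 54) - 6*l^3 - 27*l^2 - 27*l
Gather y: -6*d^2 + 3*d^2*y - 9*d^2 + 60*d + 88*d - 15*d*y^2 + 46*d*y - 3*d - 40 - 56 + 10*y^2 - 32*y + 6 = -15*d^2 + 145*d + y^2*(10 - 15*d) + y*(3*d^2 + 46*d - 32) - 90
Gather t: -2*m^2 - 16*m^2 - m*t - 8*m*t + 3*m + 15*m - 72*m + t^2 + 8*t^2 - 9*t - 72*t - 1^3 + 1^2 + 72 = -18*m^2 - 54*m + 9*t^2 + t*(-9*m - 81) + 72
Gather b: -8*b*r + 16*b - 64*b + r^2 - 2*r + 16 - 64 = b*(-8*r - 48) + r^2 - 2*r - 48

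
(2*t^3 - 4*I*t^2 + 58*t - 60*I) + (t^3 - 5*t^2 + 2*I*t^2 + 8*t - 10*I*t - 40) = 3*t^3 - 5*t^2 - 2*I*t^2 + 66*t - 10*I*t - 40 - 60*I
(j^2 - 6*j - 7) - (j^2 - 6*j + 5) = -12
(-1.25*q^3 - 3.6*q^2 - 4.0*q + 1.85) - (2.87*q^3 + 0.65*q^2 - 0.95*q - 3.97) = -4.12*q^3 - 4.25*q^2 - 3.05*q + 5.82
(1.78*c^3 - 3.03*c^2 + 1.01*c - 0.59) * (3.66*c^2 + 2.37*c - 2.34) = 6.5148*c^5 - 6.8712*c^4 - 7.6497*c^3 + 7.3245*c^2 - 3.7617*c + 1.3806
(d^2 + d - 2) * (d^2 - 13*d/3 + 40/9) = d^4 - 10*d^3/3 - 17*d^2/9 + 118*d/9 - 80/9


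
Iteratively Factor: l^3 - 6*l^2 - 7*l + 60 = (l - 5)*(l^2 - l - 12) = (l - 5)*(l + 3)*(l - 4)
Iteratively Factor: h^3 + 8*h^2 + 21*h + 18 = (h + 3)*(h^2 + 5*h + 6) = (h + 2)*(h + 3)*(h + 3)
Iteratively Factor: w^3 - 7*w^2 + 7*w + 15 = (w + 1)*(w^2 - 8*w + 15) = (w - 3)*(w + 1)*(w - 5)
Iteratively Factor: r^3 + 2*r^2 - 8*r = (r - 2)*(r^2 + 4*r) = (r - 2)*(r + 4)*(r)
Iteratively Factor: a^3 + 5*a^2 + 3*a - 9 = (a + 3)*(a^2 + 2*a - 3) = (a - 1)*(a + 3)*(a + 3)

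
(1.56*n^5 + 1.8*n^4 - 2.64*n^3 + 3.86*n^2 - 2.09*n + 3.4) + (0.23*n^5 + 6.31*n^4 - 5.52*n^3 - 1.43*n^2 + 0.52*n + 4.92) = 1.79*n^5 + 8.11*n^4 - 8.16*n^3 + 2.43*n^2 - 1.57*n + 8.32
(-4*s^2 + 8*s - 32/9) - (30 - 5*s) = -4*s^2 + 13*s - 302/9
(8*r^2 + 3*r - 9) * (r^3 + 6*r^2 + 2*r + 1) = 8*r^5 + 51*r^4 + 25*r^3 - 40*r^2 - 15*r - 9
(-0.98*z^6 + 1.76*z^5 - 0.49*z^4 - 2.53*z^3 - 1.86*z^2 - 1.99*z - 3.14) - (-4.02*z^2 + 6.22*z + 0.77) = -0.98*z^6 + 1.76*z^5 - 0.49*z^4 - 2.53*z^3 + 2.16*z^2 - 8.21*z - 3.91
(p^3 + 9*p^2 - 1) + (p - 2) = p^3 + 9*p^2 + p - 3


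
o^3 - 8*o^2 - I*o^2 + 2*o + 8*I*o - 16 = (o - 8)*(o - 2*I)*(o + I)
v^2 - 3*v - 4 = (v - 4)*(v + 1)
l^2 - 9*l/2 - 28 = (l - 8)*(l + 7/2)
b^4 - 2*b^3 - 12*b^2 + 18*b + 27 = (b - 3)^2*(b + 1)*(b + 3)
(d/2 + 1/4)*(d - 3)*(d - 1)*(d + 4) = d^4/2 + d^3/4 - 13*d^2/2 + 11*d/4 + 3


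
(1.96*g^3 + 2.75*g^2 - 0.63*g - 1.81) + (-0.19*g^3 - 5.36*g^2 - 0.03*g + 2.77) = 1.77*g^3 - 2.61*g^2 - 0.66*g + 0.96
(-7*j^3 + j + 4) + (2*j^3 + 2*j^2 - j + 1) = -5*j^3 + 2*j^2 + 5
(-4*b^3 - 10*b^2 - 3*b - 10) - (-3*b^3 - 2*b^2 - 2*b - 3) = -b^3 - 8*b^2 - b - 7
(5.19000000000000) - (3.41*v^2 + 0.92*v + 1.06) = -3.41*v^2 - 0.92*v + 4.13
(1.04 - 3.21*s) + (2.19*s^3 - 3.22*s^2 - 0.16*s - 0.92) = 2.19*s^3 - 3.22*s^2 - 3.37*s + 0.12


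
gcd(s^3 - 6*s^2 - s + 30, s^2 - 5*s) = s - 5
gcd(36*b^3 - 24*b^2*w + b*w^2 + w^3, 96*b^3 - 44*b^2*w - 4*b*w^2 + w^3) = -12*b^2 + 4*b*w + w^2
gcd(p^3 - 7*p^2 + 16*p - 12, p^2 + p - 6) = p - 2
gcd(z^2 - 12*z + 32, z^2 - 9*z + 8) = z - 8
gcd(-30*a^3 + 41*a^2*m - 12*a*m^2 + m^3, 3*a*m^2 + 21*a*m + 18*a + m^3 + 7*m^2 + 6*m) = 1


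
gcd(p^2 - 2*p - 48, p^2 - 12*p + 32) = p - 8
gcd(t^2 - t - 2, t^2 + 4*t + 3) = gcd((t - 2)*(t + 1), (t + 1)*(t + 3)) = t + 1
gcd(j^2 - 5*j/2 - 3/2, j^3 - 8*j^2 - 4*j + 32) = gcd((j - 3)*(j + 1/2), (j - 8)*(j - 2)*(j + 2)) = 1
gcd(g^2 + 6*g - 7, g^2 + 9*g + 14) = g + 7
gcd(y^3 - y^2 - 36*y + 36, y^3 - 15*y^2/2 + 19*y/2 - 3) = y^2 - 7*y + 6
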